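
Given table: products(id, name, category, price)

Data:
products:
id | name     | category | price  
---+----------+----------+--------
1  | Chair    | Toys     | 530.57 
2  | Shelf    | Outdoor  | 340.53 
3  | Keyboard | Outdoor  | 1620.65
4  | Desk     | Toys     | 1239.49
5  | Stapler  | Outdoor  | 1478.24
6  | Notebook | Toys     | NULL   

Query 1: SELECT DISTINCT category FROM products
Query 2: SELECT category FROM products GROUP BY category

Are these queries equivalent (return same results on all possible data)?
Yes, equivalent

Both queries return: [('Outdoor',), ('Toys',)]

Reason: Both get unique categorys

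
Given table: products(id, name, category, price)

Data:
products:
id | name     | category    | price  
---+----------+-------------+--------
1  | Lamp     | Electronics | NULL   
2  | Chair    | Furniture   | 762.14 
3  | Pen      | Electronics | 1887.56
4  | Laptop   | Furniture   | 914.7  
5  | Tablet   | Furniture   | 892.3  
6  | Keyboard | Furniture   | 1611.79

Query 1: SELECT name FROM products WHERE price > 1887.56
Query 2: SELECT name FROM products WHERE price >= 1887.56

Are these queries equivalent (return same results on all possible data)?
No, not equivalent

Query 1 returns: []
Query 2 returns: [('Pen',)]

Reason: > vs >= gives different results when price = 1887.56 exists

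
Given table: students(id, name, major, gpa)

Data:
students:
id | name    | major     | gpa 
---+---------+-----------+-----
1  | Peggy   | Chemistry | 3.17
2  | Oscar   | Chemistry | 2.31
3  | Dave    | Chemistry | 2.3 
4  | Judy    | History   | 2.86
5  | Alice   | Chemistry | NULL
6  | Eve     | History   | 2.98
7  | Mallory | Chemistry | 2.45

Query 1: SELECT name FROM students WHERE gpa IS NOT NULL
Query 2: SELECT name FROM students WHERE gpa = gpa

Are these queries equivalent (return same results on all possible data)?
Yes, equivalent

Both queries return: [('Dave',), ('Eve',), ('Judy',), ('Mallory',), ('Oscar',), ('Peggy',)]

Reason: IS NOT NULL vs self-equality (both exclude NULLs)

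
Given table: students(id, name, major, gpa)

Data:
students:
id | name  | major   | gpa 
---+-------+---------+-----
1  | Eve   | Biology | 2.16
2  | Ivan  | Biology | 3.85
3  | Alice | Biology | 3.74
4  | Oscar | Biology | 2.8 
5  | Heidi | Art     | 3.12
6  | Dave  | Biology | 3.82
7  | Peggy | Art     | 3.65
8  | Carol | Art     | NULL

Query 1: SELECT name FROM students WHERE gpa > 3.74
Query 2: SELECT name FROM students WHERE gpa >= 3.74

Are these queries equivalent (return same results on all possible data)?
No, not equivalent

Query 1 returns: [('Ivan',), ('Dave',)]
Query 2 returns: [('Ivan',), ('Alice',), ('Dave',)]

Reason: > vs >= gives different results when gpa = 3.74 exists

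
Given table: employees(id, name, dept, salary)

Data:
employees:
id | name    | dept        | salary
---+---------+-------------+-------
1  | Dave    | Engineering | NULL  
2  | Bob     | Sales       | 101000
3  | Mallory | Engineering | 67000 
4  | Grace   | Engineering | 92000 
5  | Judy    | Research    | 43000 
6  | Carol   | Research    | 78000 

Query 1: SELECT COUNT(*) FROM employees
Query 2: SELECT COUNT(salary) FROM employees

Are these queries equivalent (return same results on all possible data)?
No, not equivalent

Query 1 returns: [(6,)]
Query 2 returns: [(5,)]

Reason: COUNT(*) includes NULLs, COUNT(column) excludes them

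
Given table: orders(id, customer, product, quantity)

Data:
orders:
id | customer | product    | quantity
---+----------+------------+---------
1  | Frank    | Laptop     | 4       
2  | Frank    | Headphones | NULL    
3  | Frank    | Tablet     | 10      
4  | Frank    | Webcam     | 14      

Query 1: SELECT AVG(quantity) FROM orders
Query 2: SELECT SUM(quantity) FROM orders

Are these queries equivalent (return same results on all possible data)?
No, not equivalent

Query 1 returns: [(9.333333333333334,)]
Query 2 returns: [(28,)]

Reason: AVG vs SUM give different aggregate values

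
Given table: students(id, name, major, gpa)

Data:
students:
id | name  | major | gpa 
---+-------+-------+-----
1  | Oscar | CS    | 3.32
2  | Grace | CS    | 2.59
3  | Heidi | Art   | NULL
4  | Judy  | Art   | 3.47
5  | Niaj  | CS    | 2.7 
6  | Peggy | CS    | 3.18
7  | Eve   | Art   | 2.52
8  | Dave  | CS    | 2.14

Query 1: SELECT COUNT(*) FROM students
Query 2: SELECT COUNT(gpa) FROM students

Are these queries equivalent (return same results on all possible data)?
No, not equivalent

Query 1 returns: [(8,)]
Query 2 returns: [(7,)]

Reason: COUNT(*) includes NULLs, COUNT(column) excludes them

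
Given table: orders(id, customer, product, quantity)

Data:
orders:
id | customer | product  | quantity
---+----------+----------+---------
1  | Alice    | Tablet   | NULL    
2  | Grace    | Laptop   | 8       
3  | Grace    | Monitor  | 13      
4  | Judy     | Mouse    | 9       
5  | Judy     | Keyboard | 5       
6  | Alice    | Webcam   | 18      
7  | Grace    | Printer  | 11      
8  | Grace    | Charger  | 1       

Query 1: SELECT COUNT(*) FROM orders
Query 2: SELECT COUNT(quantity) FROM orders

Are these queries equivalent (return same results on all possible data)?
No, not equivalent

Query 1 returns: [(8,)]
Query 2 returns: [(7,)]

Reason: COUNT(*) includes NULLs, COUNT(column) excludes them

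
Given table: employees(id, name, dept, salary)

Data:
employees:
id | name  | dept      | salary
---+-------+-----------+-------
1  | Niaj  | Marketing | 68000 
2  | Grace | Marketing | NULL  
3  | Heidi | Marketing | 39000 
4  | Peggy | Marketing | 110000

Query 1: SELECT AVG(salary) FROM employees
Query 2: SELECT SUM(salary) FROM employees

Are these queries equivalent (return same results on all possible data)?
No, not equivalent

Query 1 returns: [(72333.33333333333,)]
Query 2 returns: [(217000,)]

Reason: AVG vs SUM give different aggregate values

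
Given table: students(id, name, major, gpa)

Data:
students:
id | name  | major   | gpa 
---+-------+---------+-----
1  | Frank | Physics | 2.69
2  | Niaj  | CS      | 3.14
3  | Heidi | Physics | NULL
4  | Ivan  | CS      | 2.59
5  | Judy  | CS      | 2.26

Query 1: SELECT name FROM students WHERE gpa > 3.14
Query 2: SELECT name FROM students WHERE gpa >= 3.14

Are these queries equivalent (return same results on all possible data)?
No, not equivalent

Query 1 returns: []
Query 2 returns: [('Niaj',)]

Reason: > vs >= gives different results when gpa = 3.14 exists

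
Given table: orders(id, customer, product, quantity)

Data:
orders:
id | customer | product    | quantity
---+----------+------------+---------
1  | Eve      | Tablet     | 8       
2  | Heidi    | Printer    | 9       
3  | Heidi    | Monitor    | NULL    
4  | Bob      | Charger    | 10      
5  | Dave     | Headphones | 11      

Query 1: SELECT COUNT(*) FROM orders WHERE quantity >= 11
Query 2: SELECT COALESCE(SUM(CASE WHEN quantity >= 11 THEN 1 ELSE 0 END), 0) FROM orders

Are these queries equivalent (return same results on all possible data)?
Yes, equivalent

Both queries return: [(1,)]

Reason: COUNT with WHERE vs conditional SUM (COALESCE handles empty-table NULL)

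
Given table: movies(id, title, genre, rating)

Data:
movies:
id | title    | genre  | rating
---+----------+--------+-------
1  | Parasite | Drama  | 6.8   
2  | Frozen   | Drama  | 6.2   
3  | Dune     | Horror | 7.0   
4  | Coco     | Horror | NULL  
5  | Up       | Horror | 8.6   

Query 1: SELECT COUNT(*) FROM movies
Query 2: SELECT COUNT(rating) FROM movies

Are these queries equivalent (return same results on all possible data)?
No, not equivalent

Query 1 returns: [(5,)]
Query 2 returns: [(4,)]

Reason: COUNT(*) includes NULLs, COUNT(column) excludes them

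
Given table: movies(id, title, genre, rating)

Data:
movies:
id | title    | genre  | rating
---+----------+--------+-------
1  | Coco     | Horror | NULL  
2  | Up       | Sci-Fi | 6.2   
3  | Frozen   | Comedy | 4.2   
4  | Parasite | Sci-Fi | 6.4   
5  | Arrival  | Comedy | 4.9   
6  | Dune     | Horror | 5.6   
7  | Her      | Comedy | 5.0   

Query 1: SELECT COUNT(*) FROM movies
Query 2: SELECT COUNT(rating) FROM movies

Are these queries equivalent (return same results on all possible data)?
No, not equivalent

Query 1 returns: [(7,)]
Query 2 returns: [(6,)]

Reason: COUNT(*) includes NULLs, COUNT(column) excludes them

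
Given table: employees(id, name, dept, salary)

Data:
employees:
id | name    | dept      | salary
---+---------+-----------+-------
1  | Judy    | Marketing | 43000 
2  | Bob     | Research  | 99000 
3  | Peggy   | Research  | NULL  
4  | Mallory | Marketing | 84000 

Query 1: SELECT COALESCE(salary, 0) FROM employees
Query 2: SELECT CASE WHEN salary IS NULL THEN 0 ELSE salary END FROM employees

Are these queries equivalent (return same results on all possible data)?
Yes, equivalent

Both queries return: [(0,), (43000,), (84000,), (99000,)]

Reason: COALESCE vs CASE for NULL handling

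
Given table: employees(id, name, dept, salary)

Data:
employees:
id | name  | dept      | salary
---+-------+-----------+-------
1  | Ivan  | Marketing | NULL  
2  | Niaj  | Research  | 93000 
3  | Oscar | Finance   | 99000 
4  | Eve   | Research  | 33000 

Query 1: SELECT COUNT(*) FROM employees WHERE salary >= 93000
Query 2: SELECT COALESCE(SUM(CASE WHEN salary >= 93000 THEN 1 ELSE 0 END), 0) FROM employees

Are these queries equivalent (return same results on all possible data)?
Yes, equivalent

Both queries return: [(2,)]

Reason: COUNT with WHERE vs conditional SUM (COALESCE handles empty-table NULL)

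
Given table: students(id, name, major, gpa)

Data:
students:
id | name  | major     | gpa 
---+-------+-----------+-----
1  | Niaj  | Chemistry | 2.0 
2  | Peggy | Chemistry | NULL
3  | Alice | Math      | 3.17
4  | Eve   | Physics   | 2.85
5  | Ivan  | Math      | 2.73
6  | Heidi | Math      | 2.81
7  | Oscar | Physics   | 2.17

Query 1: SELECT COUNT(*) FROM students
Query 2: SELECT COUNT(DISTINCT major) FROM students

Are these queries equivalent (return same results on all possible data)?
No, not equivalent

Query 1 returns: [(7,)]
Query 2 returns: [(3,)]

Reason: COUNT(*) counts rows, COUNT(DISTINCT major) counts unique majors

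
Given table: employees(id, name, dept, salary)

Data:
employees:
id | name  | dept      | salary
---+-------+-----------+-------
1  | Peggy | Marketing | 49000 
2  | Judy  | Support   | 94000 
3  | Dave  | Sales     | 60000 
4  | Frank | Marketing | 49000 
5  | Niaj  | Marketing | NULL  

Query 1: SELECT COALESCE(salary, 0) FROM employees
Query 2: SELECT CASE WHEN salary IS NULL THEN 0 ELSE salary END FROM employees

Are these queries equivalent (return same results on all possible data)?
Yes, equivalent

Both queries return: [(0,), (49000,), (49000,), (60000,), (94000,)]

Reason: COALESCE vs CASE for NULL handling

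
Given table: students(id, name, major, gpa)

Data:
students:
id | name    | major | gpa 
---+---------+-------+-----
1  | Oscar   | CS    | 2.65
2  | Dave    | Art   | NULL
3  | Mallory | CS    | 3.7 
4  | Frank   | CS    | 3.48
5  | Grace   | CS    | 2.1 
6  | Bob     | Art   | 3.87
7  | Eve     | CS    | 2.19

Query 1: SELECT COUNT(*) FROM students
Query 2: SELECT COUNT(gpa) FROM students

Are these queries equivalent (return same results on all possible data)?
No, not equivalent

Query 1 returns: [(7,)]
Query 2 returns: [(6,)]

Reason: COUNT(*) includes NULLs, COUNT(column) excludes them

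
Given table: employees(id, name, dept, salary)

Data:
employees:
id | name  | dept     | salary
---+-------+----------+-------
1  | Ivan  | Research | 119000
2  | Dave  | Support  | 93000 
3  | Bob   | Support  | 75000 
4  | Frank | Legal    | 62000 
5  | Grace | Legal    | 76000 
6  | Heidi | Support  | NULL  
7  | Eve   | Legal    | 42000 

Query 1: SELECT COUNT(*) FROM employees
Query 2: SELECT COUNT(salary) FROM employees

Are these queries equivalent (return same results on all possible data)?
No, not equivalent

Query 1 returns: [(7,)]
Query 2 returns: [(6,)]

Reason: COUNT(*) includes NULLs, COUNT(column) excludes them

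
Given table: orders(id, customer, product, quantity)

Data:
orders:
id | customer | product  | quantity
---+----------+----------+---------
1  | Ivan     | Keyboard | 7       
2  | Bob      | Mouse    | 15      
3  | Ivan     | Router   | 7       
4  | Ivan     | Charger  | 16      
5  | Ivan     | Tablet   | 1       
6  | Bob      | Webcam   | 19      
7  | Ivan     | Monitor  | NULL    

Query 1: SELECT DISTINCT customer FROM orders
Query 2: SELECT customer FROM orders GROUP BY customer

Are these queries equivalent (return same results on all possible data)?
Yes, equivalent

Both queries return: [('Bob',), ('Ivan',)]

Reason: Both get unique customers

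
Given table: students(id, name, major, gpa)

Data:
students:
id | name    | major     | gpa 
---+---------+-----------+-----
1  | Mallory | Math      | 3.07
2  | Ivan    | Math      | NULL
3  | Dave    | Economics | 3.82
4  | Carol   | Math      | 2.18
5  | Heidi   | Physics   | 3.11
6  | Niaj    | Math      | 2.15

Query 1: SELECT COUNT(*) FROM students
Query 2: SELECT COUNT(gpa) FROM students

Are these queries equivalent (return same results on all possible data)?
No, not equivalent

Query 1 returns: [(6,)]
Query 2 returns: [(5,)]

Reason: COUNT(*) includes NULLs, COUNT(column) excludes them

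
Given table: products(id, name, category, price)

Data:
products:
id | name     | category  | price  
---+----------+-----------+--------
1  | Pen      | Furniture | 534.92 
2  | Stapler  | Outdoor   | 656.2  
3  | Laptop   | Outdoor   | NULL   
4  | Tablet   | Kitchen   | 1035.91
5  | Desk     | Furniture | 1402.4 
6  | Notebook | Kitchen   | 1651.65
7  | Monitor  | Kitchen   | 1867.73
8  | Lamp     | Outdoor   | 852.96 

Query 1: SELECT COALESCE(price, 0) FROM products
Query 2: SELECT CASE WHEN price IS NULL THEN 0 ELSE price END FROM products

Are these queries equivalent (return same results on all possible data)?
Yes, equivalent

Both queries return: [(0,), (534.92,), (656.2,), (852.96,), (1035.91,), (1402.4,), (1651.65,), (1867.73,)]

Reason: COALESCE vs CASE for NULL handling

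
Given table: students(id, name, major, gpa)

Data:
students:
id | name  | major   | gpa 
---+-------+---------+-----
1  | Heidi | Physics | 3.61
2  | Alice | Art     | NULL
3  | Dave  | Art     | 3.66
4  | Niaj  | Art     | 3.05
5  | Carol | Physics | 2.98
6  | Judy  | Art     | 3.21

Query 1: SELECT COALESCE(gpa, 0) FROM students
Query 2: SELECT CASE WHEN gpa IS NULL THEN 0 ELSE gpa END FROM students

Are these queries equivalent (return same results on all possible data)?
Yes, equivalent

Both queries return: [(0,), (2.98,), (3.05,), (3.21,), (3.61,), (3.66,)]

Reason: COALESCE vs CASE for NULL handling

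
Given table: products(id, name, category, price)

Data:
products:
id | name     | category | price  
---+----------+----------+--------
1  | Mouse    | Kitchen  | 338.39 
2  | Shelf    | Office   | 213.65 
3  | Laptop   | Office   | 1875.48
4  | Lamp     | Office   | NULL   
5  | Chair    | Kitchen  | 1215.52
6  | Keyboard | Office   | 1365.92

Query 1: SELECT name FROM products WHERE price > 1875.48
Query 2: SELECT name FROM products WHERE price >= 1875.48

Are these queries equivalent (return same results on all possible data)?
No, not equivalent

Query 1 returns: []
Query 2 returns: [('Laptop',)]

Reason: > vs >= gives different results when price = 1875.48 exists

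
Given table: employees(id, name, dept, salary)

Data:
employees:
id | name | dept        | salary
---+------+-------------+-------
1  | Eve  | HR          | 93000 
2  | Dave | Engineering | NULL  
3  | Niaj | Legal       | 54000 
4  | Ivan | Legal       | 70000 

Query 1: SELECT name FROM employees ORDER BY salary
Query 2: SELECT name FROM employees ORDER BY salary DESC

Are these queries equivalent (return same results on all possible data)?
No, not equivalent

Query 1 returns: [('Dave',), ('Niaj',), ('Ivan',), ('Eve',)]
Query 2 returns: [('Eve',), ('Ivan',), ('Niaj',), ('Dave',)]

Reason: ASC vs DESC gives opposite ordering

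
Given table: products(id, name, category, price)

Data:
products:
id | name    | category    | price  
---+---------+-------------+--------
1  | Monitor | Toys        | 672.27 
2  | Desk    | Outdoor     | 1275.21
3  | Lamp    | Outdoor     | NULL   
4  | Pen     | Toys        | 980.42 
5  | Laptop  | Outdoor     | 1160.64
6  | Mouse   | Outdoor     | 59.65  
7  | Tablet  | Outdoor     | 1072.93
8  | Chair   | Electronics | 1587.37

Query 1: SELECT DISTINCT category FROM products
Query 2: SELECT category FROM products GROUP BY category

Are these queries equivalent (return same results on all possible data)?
Yes, equivalent

Both queries return: [('Electronics',), ('Outdoor',), ('Toys',)]

Reason: Both get unique categorys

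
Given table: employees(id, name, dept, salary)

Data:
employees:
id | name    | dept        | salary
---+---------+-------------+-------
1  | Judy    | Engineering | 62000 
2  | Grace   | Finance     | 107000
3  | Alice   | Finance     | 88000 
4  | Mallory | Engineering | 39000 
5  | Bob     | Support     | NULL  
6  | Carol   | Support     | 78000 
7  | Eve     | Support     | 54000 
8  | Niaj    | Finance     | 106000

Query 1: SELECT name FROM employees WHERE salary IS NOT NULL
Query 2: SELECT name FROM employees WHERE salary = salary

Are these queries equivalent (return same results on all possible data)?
Yes, equivalent

Both queries return: [('Alice',), ('Carol',), ('Eve',), ('Grace',), ('Judy',), ('Mallory',), ('Niaj',)]

Reason: IS NOT NULL vs self-equality (both exclude NULLs)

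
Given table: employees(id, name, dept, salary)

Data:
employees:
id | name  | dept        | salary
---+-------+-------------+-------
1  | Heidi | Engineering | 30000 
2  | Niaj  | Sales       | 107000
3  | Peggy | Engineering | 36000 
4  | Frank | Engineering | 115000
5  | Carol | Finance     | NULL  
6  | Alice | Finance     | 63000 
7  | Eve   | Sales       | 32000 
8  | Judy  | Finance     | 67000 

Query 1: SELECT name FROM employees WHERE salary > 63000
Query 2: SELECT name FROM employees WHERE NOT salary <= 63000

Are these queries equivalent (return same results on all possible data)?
Yes, equivalent

Both queries return: [('Frank',), ('Judy',), ('Niaj',)]

Reason: Both filter salary > 63000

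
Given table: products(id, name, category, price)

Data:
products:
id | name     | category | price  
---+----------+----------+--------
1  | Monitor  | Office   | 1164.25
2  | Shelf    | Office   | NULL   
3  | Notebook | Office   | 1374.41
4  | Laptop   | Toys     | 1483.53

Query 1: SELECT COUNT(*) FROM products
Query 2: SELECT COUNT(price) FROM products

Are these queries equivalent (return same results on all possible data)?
No, not equivalent

Query 1 returns: [(4,)]
Query 2 returns: [(3,)]

Reason: COUNT(*) includes NULLs, COUNT(column) excludes them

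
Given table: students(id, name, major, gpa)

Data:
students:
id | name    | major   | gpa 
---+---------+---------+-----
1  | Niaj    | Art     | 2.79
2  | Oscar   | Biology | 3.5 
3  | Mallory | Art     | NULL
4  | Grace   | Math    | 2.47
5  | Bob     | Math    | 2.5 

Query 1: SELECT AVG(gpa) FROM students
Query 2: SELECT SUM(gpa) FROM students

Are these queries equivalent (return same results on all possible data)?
No, not equivalent

Query 1 returns: [(2.815,)]
Query 2 returns: [(11.26,)]

Reason: AVG vs SUM give different aggregate values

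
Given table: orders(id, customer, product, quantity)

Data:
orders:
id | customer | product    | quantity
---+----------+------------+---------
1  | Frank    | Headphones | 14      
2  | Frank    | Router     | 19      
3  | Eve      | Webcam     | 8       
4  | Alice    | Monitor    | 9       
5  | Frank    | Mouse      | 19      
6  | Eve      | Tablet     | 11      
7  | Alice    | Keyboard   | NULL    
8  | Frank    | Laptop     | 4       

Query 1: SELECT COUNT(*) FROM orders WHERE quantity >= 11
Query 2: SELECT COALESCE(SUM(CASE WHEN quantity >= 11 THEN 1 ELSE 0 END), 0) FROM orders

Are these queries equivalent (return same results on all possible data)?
Yes, equivalent

Both queries return: [(4,)]

Reason: COUNT with WHERE vs conditional SUM (COALESCE handles empty-table NULL)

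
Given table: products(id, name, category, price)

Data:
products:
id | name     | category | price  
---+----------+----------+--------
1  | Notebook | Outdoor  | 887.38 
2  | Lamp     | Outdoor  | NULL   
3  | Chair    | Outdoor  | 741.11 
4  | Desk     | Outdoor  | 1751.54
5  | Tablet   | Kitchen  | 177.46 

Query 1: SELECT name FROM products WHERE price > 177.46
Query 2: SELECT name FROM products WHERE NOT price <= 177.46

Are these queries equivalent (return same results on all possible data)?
Yes, equivalent

Both queries return: [('Chair',), ('Desk',), ('Notebook',)]

Reason: Both filter price > 177.46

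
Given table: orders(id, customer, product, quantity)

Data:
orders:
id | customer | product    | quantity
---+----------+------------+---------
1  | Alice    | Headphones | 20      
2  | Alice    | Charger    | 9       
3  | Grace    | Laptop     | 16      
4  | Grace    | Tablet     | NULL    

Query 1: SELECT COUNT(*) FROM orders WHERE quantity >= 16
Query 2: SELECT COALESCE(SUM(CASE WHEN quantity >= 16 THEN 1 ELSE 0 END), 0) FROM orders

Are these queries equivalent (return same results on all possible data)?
Yes, equivalent

Both queries return: [(2,)]

Reason: COUNT with WHERE vs conditional SUM (COALESCE handles empty-table NULL)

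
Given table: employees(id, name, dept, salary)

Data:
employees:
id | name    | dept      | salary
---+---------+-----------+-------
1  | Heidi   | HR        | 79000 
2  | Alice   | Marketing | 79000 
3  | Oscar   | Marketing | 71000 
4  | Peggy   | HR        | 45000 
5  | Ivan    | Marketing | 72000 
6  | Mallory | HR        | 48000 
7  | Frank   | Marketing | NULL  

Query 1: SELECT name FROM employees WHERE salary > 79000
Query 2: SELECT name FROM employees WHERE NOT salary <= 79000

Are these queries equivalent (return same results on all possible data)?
Yes, equivalent

Both queries return: []

Reason: Both filter salary > 79000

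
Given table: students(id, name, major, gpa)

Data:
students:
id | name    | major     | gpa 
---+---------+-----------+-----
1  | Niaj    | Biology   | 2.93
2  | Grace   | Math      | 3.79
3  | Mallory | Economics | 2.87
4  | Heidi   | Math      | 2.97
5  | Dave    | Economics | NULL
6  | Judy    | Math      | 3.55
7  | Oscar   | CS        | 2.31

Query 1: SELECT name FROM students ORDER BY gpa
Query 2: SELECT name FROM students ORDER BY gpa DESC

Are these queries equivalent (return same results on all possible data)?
No, not equivalent

Query 1 returns: [('Dave',), ('Oscar',), ('Mallory',), ('Niaj',), ('Heidi',), ('Judy',), ('Grace',)]
Query 2 returns: [('Grace',), ('Judy',), ('Heidi',), ('Niaj',), ('Mallory',), ('Oscar',), ('Dave',)]

Reason: ASC vs DESC gives opposite ordering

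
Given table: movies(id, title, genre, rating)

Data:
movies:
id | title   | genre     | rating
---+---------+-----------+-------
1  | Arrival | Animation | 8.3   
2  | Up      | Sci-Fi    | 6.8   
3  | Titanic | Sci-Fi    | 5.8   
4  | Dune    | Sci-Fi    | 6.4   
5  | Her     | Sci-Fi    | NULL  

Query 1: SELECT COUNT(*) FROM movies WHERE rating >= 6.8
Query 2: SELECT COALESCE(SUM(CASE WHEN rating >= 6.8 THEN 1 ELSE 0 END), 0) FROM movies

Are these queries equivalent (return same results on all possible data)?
Yes, equivalent

Both queries return: [(2,)]

Reason: COUNT with WHERE vs conditional SUM (COALESCE handles empty-table NULL)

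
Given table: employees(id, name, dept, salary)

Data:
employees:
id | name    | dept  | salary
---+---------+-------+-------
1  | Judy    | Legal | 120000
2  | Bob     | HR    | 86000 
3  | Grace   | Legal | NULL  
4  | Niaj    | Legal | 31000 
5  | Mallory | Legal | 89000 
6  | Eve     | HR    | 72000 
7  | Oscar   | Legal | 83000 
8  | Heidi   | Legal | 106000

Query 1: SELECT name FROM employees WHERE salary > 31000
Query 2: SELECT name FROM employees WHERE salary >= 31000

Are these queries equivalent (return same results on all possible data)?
No, not equivalent

Query 1 returns: [('Judy',), ('Bob',), ('Mallory',), ('Eve',), ('Oscar',), ('Heidi',)]
Query 2 returns: [('Judy',), ('Bob',), ('Niaj',), ('Mallory',), ('Eve',), ('Oscar',), ('Heidi',)]

Reason: > vs >= gives different results when salary = 31000 exists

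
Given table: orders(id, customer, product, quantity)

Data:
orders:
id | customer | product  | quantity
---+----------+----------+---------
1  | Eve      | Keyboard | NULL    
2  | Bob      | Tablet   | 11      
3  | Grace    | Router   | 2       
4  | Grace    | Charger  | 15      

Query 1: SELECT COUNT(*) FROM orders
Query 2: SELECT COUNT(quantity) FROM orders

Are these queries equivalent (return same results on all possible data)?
No, not equivalent

Query 1 returns: [(4,)]
Query 2 returns: [(3,)]

Reason: COUNT(*) includes NULLs, COUNT(column) excludes them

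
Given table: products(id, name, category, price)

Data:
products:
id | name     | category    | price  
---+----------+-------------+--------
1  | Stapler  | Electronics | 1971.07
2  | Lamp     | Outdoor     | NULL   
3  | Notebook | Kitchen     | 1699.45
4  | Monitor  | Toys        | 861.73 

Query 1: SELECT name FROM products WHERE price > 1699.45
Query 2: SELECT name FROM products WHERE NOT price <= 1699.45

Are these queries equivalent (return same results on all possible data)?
Yes, equivalent

Both queries return: [('Stapler',)]

Reason: Both filter price > 1699.45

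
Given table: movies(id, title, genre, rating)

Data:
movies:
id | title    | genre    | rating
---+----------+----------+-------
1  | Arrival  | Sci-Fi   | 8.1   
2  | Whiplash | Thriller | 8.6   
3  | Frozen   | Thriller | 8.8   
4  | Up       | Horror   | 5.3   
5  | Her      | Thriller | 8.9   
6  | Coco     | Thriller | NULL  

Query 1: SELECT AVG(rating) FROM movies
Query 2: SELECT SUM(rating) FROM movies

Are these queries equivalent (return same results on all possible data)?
No, not equivalent

Query 1 returns: [(7.94,)]
Query 2 returns: [(39.7,)]

Reason: AVG vs SUM give different aggregate values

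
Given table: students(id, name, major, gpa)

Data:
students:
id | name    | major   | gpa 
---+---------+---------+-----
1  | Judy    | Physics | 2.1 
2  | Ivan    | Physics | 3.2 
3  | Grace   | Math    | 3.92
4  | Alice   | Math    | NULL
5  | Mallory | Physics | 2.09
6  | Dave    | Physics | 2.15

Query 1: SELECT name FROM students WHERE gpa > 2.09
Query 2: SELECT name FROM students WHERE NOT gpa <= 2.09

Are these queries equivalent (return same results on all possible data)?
Yes, equivalent

Both queries return: [('Dave',), ('Grace',), ('Ivan',), ('Judy',)]

Reason: Both filter gpa > 2.09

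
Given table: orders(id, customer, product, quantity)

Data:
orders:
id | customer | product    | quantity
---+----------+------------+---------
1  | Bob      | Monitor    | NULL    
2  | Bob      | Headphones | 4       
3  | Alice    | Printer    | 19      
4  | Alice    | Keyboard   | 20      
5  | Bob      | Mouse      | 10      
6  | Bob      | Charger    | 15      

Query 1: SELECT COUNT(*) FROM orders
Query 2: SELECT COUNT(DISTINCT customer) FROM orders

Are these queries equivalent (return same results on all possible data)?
No, not equivalent

Query 1 returns: [(6,)]
Query 2 returns: [(2,)]

Reason: COUNT(*) counts rows, COUNT(DISTINCT customer) counts unique customers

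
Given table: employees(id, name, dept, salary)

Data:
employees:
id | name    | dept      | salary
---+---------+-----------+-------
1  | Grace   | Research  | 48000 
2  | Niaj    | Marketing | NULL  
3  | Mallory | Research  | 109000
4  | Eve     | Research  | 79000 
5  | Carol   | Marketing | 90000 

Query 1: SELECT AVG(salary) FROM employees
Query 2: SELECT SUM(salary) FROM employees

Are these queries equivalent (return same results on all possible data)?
No, not equivalent

Query 1 returns: [(81500.0,)]
Query 2 returns: [(326000,)]

Reason: AVG vs SUM give different aggregate values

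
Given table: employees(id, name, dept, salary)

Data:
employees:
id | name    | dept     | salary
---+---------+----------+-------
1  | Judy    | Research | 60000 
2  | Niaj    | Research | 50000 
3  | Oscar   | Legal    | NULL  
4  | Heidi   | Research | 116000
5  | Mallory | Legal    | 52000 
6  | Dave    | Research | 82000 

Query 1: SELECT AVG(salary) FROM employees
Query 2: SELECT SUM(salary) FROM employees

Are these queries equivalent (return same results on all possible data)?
No, not equivalent

Query 1 returns: [(72000.0,)]
Query 2 returns: [(360000,)]

Reason: AVG vs SUM give different aggregate values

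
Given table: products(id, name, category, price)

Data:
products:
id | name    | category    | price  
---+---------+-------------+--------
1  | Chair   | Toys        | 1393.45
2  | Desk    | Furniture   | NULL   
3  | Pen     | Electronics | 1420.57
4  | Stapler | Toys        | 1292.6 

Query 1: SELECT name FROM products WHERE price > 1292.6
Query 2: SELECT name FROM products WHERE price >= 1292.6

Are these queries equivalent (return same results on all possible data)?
No, not equivalent

Query 1 returns: [('Chair',), ('Pen',)]
Query 2 returns: [('Chair',), ('Pen',), ('Stapler',)]

Reason: > vs >= gives different results when price = 1292.6 exists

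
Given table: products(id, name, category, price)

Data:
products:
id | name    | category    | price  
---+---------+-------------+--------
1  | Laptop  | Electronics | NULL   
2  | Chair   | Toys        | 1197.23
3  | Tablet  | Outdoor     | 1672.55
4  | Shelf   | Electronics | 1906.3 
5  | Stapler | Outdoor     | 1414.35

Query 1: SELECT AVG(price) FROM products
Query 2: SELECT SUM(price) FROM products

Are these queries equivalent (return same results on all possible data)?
No, not equivalent

Query 1 returns: [(1547.6075,)]
Query 2 returns: [(6190.43,)]

Reason: AVG vs SUM give different aggregate values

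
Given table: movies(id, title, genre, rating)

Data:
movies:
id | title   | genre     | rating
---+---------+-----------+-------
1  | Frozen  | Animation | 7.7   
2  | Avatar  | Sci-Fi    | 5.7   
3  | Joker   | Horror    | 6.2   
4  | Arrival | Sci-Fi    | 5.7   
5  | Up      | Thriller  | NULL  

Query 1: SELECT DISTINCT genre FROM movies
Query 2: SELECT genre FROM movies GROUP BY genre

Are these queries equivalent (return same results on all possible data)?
Yes, equivalent

Both queries return: [('Animation',), ('Horror',), ('Sci-Fi',), ('Thriller',)]

Reason: Both get unique genres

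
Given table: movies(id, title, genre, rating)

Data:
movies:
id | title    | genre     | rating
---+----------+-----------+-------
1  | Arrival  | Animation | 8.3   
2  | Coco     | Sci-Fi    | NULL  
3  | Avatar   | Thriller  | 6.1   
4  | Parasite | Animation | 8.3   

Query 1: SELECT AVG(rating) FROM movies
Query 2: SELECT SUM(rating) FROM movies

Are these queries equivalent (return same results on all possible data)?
No, not equivalent

Query 1 returns: [(7.566666666666667,)]
Query 2 returns: [(22.700000000000003,)]

Reason: AVG vs SUM give different aggregate values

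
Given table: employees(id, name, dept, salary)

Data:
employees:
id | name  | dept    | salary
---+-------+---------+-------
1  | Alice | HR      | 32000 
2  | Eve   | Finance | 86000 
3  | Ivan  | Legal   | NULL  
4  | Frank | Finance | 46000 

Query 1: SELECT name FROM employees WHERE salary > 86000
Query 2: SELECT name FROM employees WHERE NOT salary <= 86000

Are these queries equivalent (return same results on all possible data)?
Yes, equivalent

Both queries return: []

Reason: Both filter salary > 86000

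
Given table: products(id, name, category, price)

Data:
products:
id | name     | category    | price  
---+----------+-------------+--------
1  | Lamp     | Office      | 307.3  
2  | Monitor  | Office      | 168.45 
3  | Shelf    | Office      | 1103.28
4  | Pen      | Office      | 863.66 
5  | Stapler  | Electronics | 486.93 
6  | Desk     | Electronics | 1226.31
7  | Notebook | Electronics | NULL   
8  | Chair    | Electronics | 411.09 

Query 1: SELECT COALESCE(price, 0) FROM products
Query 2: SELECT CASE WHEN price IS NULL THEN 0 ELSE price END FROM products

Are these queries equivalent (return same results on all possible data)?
Yes, equivalent

Both queries return: [(0,), (168.45,), (307.3,), (411.09,), (486.93,), (863.66,), (1103.28,), (1226.31,)]

Reason: COALESCE vs CASE for NULL handling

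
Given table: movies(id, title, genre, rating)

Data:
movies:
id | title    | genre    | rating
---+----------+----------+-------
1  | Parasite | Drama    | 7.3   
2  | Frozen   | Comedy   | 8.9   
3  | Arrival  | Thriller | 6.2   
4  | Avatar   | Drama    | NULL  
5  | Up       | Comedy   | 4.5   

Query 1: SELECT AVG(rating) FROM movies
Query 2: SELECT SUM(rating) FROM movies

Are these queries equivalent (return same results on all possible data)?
No, not equivalent

Query 1 returns: [(6.725,)]
Query 2 returns: [(26.9,)]

Reason: AVG vs SUM give different aggregate values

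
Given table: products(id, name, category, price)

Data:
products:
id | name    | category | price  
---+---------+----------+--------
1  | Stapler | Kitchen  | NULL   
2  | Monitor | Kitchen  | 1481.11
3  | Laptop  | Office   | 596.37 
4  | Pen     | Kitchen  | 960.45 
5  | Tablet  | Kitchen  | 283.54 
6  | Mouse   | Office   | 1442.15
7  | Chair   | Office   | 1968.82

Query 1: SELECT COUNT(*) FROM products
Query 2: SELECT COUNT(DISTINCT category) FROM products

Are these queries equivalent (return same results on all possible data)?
No, not equivalent

Query 1 returns: [(7,)]
Query 2 returns: [(2,)]

Reason: COUNT(*) counts rows, COUNT(DISTINCT category) counts unique categorys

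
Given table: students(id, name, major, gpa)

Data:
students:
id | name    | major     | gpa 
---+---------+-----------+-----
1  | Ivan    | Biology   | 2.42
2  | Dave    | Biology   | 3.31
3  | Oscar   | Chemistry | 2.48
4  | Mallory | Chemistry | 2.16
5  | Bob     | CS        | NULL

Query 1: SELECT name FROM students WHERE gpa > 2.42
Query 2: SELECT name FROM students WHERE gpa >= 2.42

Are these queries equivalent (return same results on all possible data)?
No, not equivalent

Query 1 returns: [('Dave',), ('Oscar',)]
Query 2 returns: [('Ivan',), ('Dave',), ('Oscar',)]

Reason: > vs >= gives different results when gpa = 2.42 exists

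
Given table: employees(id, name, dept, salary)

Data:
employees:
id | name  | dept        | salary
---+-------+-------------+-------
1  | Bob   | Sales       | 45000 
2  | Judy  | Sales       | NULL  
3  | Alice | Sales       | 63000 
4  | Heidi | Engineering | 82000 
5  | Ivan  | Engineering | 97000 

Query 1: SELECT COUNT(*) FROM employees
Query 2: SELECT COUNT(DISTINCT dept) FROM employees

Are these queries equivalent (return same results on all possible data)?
No, not equivalent

Query 1 returns: [(5,)]
Query 2 returns: [(2,)]

Reason: COUNT(*) counts rows, COUNT(DISTINCT dept) counts unique depts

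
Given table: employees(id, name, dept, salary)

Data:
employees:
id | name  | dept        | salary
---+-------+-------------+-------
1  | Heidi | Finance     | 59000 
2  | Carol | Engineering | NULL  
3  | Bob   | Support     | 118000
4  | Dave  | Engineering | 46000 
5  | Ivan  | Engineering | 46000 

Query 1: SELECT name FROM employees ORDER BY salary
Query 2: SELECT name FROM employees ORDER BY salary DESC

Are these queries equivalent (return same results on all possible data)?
No, not equivalent

Query 1 returns: [('Carol',), ('Dave',), ('Ivan',), ('Heidi',), ('Bob',)]
Query 2 returns: [('Bob',), ('Heidi',), ('Dave',), ('Ivan',), ('Carol',)]

Reason: ASC vs DESC gives opposite ordering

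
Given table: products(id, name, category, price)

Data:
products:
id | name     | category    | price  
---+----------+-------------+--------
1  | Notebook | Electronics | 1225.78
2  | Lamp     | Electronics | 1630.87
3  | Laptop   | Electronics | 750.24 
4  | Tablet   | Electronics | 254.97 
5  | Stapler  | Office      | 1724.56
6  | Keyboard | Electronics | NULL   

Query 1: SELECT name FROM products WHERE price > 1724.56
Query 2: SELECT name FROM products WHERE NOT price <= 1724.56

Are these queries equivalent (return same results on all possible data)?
Yes, equivalent

Both queries return: []

Reason: Both filter price > 1724.56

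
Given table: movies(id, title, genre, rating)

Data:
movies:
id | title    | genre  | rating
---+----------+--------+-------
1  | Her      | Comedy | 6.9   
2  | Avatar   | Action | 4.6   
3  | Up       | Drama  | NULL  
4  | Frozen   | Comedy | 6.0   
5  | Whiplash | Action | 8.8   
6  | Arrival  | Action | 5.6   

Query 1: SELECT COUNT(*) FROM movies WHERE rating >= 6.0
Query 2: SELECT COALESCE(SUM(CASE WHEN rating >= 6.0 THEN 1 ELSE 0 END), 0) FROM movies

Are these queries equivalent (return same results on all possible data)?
Yes, equivalent

Both queries return: [(3,)]

Reason: COUNT with WHERE vs conditional SUM (COALESCE handles empty-table NULL)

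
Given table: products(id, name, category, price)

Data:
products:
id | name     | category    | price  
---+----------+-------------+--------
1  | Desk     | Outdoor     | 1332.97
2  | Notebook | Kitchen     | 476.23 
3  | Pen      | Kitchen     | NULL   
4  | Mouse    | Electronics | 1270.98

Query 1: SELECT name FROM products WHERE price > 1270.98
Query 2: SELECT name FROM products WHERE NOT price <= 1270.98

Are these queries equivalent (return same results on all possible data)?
Yes, equivalent

Both queries return: [('Desk',)]

Reason: Both filter price > 1270.98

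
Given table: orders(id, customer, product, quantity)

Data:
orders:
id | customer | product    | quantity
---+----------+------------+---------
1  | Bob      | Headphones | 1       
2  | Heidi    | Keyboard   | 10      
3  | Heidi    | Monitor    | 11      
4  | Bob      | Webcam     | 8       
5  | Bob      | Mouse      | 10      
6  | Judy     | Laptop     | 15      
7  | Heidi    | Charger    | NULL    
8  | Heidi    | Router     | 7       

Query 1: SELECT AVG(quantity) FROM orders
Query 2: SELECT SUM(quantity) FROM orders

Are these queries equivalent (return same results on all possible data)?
No, not equivalent

Query 1 returns: [(8.857142857142858,)]
Query 2 returns: [(62,)]

Reason: AVG vs SUM give different aggregate values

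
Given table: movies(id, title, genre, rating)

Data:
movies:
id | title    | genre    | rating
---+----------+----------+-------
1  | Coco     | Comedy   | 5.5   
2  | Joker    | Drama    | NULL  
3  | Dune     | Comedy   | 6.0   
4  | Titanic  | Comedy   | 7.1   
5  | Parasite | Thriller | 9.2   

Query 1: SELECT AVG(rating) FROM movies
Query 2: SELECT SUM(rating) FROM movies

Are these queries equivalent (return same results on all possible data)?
No, not equivalent

Query 1 returns: [(6.949999999999999,)]
Query 2 returns: [(27.799999999999997,)]

Reason: AVG vs SUM give different aggregate values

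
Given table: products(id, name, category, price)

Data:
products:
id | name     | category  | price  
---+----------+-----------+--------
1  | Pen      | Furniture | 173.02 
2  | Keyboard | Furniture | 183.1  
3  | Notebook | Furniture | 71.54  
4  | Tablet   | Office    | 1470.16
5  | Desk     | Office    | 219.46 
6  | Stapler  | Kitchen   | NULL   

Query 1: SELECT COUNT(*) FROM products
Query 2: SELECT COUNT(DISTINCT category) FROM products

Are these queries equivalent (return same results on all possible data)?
No, not equivalent

Query 1 returns: [(6,)]
Query 2 returns: [(3,)]

Reason: COUNT(*) counts rows, COUNT(DISTINCT category) counts unique categorys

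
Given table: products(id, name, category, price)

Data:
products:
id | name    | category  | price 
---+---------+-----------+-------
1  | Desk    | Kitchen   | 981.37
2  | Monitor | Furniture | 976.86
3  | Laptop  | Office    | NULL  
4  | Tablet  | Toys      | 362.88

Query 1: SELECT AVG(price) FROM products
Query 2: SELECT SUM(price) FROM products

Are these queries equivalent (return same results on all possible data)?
No, not equivalent

Query 1 returns: [(773.7033333333334,)]
Query 2 returns: [(2321.11,)]

Reason: AVG vs SUM give different aggregate values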